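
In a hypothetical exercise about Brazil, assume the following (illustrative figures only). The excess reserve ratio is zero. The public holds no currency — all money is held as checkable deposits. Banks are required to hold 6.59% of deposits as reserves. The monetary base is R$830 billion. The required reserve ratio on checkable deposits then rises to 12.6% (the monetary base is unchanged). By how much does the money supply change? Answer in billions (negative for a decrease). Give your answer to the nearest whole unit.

Initially m₁ = 1 / (0.0659) ≈ 15.1745, so M₁ = 15.1745 × 830 = 12594.835 billion.
After the change m₂ = 1 / (0.126) ≈ 7.9365, so M₂ = 7.9365 × 830 = 6587.295 billion.
ΔM = M₂ − M₁ = 6587.295 − 12594.835 = -6007.54 billion.

-6008 billion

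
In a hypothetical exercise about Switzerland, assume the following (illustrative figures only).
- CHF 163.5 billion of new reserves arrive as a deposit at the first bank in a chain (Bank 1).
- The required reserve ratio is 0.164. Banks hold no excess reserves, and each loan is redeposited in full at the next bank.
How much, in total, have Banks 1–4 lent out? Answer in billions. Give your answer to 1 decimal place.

CHF 426.3 billion

Bank i lends (1 − rr)^i of the original deposit: Bank 1 lends 163.5·0.8360 = 136.6860, Bank 2 lends 163.5·0.8360² ≈ 114.2695, and so on.
Summing a geometric series: total = 163.5·[0.8360·(1 − 0.8360^4) / (1 − 0.8360)] ≈ 426.3473 billion.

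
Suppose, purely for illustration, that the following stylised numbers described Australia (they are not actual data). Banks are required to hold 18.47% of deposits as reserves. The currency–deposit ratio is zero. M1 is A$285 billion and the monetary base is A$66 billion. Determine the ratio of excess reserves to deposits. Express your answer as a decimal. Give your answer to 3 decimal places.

Using m = M/MB = 285/66 ≈ 4.318182. Since m = (1 + c)/(c + rr + e), the denominator satisfies c + rr + e = (1 + c)/m = (1 + 0) / 4.318182 ≈ 0.231579.
With c = 0 and rr = 0.1847, the ratio of excess reserves to deposits is 0.231579 − 0 − 0.1847 = 0.046879.

0.047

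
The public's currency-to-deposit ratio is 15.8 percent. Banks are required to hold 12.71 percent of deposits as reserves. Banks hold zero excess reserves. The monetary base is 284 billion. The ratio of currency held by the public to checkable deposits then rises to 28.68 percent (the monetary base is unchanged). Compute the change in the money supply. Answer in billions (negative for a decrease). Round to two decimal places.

Initially m₁ = (1 + 0.158) / (0.1271 + 0.158) ≈ 4.061733, so M₁ = 4.061733 × 284 ≈ 1153.5322 billion.
After the change m₂ = (1 + 0.2868) / (0.1271 + 0.2868) ≈ 3.108964, so M₂ = 3.108964 × 284 ≈ 882.9458 billion.
ΔM = M₂ − M₁ = 882.9458 − 1153.5322 = -270.5864 billion.

-270.59 billion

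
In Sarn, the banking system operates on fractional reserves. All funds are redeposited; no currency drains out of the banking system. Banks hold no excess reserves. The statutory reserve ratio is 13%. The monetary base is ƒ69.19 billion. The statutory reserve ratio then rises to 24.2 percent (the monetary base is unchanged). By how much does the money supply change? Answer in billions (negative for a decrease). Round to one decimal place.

Initially m₁ = 1 / (0.13) ≈ 7.6923, so M₁ = 7.6923 × 69.19 ≈ 532.2302 billion.
After the change m₂ = 1 / (0.242) ≈ 4.1322, so M₂ = 4.1322 × 69.19 ≈ 285.9069 billion.
ΔM = M₂ − M₁ = 285.9069 − 532.2302 = -246.3233 billion.

-246.3 billion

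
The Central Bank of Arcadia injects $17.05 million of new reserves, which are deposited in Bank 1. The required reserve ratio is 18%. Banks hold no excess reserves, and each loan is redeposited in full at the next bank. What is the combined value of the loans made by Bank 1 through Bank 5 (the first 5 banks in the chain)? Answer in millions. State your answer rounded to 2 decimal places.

$48.88 million

Bank i lends (1 − rr)^i of the original deposit: Bank 1 lends 17.05·0.8200 = 13.9810, Bank 2 lends 17.05·0.8200² ≈ 11.4644, and so on.
Summing a geometric series: total = 17.05·[0.8200·(1 − 0.8200^5) / (1 − 0.8200)] ≈ 48.8760 million.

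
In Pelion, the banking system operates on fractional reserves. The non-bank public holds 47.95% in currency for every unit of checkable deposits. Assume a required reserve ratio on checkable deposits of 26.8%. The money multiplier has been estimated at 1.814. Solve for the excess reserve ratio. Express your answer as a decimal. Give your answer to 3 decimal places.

Using m = 1.814. Since m = (1 + c)/(c + rr + e), the denominator satisfies c + rr + e = (1 + c)/m = (1 + 0.4795) / 1.814 ≈ 0.815601.
With c = 0.4795 and rr = 0.268, the excess reserve ratio is 0.815601 − 0.4795 − 0.268 = 0.068101.

0.068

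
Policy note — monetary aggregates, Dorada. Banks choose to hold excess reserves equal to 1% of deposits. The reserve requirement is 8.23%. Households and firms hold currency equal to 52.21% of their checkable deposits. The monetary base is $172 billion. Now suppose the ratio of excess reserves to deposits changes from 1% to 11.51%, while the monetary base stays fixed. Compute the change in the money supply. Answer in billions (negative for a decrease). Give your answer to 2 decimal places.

Initially m₁ = (1 + 0.5221) / (0.0823 + 0.01 + 0.5221) ≈ 2.477376, so M₁ = 2.477376 × 172 ≈ 426.1087 billion.
After the change m₂ = (1 + 0.5221) / (0.0823 + 0.1151 + 0.5221) ≈ 2.115497, so M₂ = 2.115497 × 172 ≈ 363.8655 billion.
ΔM = M₂ − M₁ = 363.8655 − 426.1087 = -62.2432 billion.

-62.24 billion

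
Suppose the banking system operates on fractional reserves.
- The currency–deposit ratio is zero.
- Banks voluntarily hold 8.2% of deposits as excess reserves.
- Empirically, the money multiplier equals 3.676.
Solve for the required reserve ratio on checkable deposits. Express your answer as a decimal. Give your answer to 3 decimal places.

0.190

Using m = 3.676. Since m = (1 + c)/(c + rr + e), the denominator satisfies c + rr + e = (1 + c)/m = (1 + 0) / 3.676 ≈ 0.272035.
With c = 0 and e = 0.082, the required reserve ratio on checkable deposits is 0.272035 − 0 − 0.082 = 0.190035.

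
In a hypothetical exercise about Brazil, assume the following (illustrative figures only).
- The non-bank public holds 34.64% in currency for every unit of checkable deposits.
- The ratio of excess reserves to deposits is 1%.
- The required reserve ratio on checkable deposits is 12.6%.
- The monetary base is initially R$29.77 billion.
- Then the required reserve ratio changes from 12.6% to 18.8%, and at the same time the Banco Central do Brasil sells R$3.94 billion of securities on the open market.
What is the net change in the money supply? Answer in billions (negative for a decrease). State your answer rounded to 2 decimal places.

-19.21 billion

Before: m₁ = (1 + 0.3464) / (0.126 + 0.01 + 0.3464) ≈ 2.79104, MB₁ = 29.77, so M₁ = 2.79104 × 29.77 ≈ 83.0893 billion.
After: m₂ = (1 + 0.3464) / (0.188 + 0.01 + 0.3464) ≈ 2.47318, MB₂ = 29.77 − 3.94 = 25.83, so M₂ = 2.47318 × 25.83 ≈ 63.8822 billion.
ΔM = M₂ − M₁ = 63.8822 − 83.0893 = -19.2071 billion.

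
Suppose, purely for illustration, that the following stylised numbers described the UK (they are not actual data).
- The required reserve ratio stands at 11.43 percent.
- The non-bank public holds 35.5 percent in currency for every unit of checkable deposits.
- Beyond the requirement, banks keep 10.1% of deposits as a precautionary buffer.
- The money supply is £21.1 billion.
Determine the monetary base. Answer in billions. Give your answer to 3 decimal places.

The money multiplier is m = (1 + c) / (rr + e + c) = (1 + 0.355) / (0.1143 + 0.101 + 0.355) ≈ 2.375942.
MB = M / m = 21.1 / 2.375942 ≈ 8.8807 billion.

£8.881 billion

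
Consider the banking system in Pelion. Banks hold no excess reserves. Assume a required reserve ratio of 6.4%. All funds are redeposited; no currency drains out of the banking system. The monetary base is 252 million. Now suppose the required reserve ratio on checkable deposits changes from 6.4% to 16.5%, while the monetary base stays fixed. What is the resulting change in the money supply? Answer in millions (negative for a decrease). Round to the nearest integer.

Initially m₁ = 1 / (0.064) = 15.6250, so M₁ = 15.6250 × 252 = 3937.5 million.
After the change m₂ = 1 / (0.165) ≈ 6.0606, so M₂ = 6.0606 × 252 = 1527.2712 million.
ΔM = M₂ − M₁ = 1527.2712 − 3937.5 = -2410.2288 million.

-2410 million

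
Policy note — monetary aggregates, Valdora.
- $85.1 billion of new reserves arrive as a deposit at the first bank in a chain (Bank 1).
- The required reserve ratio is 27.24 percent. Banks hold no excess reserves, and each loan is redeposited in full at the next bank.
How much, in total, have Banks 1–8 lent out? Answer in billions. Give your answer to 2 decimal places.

$209.45 billion

Bank i lends (1 − rr)^i of the original deposit: Bank 1 lends 85.1·0.7276 ≈ 61.9188, Bank 2 lends 85.1·0.7276² ≈ 45.0521, and so on.
Summing a geometric series: total = 85.1·[0.7276·(1 − 0.7276^8) / (1 − 0.7276)] ≈ 209.4534 billion.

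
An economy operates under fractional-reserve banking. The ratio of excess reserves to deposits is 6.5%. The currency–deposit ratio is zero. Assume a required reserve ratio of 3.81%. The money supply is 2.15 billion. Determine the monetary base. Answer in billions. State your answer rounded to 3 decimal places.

0.222 billion

The money multiplier is m = 1 / (rr + e) = 1 / (0.0381 + 0.065) ≈ 9.69932.
MB = M / m = 2.15 / 9.69932 ≈ 0.2217 billion.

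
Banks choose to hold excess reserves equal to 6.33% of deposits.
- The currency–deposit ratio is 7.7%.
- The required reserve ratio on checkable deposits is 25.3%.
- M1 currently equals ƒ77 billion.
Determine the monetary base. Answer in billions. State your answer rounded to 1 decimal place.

ƒ28.1 billion

The money multiplier is m = (1 + c) / (rr + e + c) = (1 + 0.077) / (0.253 + 0.0633 + 0.077) ≈ 2.7384.
MB = M / m = 77 / 2.7384 ≈ 28.1186 billion.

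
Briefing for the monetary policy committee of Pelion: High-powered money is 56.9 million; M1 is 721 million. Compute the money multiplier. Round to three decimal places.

12.671

The money multiplier is m = M / MB = 721 / 56.9 ≈ 12.67135.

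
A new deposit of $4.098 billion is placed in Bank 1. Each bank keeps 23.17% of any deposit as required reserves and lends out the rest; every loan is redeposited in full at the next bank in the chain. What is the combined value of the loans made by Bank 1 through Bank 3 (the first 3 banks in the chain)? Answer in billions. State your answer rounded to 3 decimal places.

Bank i lends (1 − rr)^i of the original deposit: Bank 1 lends 4.098·0.7683 ≈ 3.1485, Bank 2 lends 4.098·0.7683² ≈ 2.4190, and so on.
Summing a geometric series: total = 4.098·[0.7683·(1 − 0.7683^3) / (1 − 0.7683)] ≈ 7.4260 billion.

$7.426 billion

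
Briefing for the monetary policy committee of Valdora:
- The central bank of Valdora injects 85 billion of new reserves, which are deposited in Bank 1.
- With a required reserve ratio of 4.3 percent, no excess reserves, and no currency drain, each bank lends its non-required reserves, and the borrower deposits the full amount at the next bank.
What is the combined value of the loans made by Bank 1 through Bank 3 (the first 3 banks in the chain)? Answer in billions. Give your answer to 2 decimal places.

Bank i lends (1 − rr)^i of the original deposit: Bank 1 lends 85·0.9570 = 81.3450, Bank 2 lends 85·0.9570² ≈ 77.8472, and so on.
Summing a geometric series: total = 85·[0.9570·(1 − 0.9570^3) / (1 − 0.9570)] ≈ 233.6919 billion.

233.69 billion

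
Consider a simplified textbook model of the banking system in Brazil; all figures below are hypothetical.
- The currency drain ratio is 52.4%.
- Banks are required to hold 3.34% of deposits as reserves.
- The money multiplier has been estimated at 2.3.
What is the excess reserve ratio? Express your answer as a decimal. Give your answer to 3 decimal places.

Using m = 2.3. Since m = (1 + c)/(c + rr + e), the denominator satisfies c + rr + e = (1 + c)/m = (1 + 0.524) / 2.3 ≈ 0.662609.
With c = 0.524 and rr = 0.0334, the excess reserve ratio is 0.662609 − 0.524 − 0.0334 = 0.105209.

0.105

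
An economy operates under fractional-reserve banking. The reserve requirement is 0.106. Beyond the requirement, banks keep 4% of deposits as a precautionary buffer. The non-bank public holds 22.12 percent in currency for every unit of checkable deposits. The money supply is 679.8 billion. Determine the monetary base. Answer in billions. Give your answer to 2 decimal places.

The money multiplier is m = (1 + c) / (rr + e + c) = (1 + 0.2212) / (0.106 + 0.04 + 0.2212) ≈ 3.325708.
MB = M / m = 679.8 / 3.325708 ≈ 204.4076 billion.

204.41 billion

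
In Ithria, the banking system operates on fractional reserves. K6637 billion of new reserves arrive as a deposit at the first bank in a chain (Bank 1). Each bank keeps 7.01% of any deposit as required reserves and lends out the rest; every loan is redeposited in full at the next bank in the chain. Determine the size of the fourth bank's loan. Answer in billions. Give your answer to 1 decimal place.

K4962.7 billion

Each bank lends a fraction (1 − rr) = 0.9299 of the deposit it receives, so Bank 4 receives 6637·0.9299^3 and lends 6637·0.9299^4 ≈ 4962.6861 billion.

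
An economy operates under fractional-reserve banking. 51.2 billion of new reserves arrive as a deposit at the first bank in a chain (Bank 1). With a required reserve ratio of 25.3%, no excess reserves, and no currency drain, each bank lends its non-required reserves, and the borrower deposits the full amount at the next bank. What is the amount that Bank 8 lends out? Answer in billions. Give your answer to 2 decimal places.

4.96 billion

Each bank lends a fraction (1 − rr) = 0.7470 of the deposit it receives, so Bank 8 receives 51.2·0.7470^7 and lends 51.2·0.7470^8 ≈ 4.9640 billion.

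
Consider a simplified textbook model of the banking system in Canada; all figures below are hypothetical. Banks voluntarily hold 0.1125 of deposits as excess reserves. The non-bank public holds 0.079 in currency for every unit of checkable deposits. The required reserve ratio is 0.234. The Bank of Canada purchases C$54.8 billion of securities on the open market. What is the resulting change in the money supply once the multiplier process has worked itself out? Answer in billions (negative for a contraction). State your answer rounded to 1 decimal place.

C$139.0 billion

The money multiplier is m = (1 + c) / (rr + e + c) = (1 + 0.079) / (0.234 + 0.1125 + 0.079) ≈ 2.5358.
The purchase adds 54.8 billion of base, so ΔM = m × ΔMB = 2.5358 × (+54.8) ≈ 138.9618 billion.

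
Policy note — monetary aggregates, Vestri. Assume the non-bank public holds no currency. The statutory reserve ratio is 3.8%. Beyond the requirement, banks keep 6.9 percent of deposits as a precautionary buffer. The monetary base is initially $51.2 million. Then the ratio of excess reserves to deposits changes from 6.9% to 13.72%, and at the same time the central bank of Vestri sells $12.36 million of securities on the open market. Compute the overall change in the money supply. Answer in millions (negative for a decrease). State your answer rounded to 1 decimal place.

-256.8 million

Before: m₁ = 1 / (0.038 + 0.069) ≈ 9.3458, MB₁ = 51.2, so M₁ = 9.3458 × 51.2 ≈ 478.505 million.
After: m₂ = 1 / (0.038 + 0.1372) ≈ 5.7078, MB₂ = 51.2 − 12.36 = 38.84, so M₂ = 5.7078 × 38.84 ≈ 221.691 million.
ΔM = M₂ − M₁ = 221.691 − 478.505 = -256.814 million.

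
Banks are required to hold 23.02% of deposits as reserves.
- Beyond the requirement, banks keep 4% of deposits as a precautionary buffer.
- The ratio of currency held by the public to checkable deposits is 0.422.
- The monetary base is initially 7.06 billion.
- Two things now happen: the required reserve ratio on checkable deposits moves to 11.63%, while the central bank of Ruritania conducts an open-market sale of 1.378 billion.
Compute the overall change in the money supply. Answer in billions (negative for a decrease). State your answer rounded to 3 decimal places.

-0.532 billion

Before: m₁ = (1 + 0.422) / (0.2302 + 0.04 + 0.422) ≈ 2.05432, MB₁ = 7.06, so M₁ = 2.05432 × 7.06 ≈ 14.5035 billion.
After: m₂ = (1 + 0.422) / (0.1163 + 0.04 + 0.422) ≈ 2.45893, MB₂ = 7.06 − 1.378 = 5.682, so M₂ = 2.45893 × 5.682 ≈ 13.9716 billion.
ΔM = M₂ − M₁ = 13.9716 − 14.5035 = -0.5319 billion.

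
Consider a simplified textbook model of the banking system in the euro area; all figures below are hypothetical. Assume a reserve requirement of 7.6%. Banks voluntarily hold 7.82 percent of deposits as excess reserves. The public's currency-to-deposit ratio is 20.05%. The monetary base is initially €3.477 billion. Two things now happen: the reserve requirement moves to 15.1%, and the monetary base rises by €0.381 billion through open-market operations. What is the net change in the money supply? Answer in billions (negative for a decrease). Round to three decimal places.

-0.990 billion

Before: m₁ = (1 + 0.2005) / (0.076 + 0.0782 + 0.2005) ≈ 3.38455, MB₁ = 3.477, so M₁ = 3.38455 × 3.477 ≈ 11.7681 billion.
After: m₂ = (1 + 0.2005) / (0.151 + 0.0782 + 0.2005) ≈ 2.79381, MB₂ = 3.477 + 0.381 = 3.858, so M₂ = 2.79381 × 3.858 ≈ 10.7785 billion.
ΔM = M₂ − M₁ = 10.7785 − 11.7681 = -0.9896 billion.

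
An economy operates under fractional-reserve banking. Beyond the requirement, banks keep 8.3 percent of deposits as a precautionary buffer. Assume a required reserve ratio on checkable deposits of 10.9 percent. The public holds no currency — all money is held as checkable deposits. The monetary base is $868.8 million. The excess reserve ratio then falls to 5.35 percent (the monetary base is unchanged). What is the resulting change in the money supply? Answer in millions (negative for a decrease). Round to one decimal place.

Initially m₁ = 1 / (0.109 + 0.083) ≈ 5.20833, so M₁ = 5.20833 × 868.8 ≈ 4524.9971 million.
After the change m₂ = 1 / (0.109 + 0.0535) ≈ 6.15385, so M₂ = 6.15385 × 868.8 ≈ 5346.4649 million.
ΔM = M₂ − M₁ = 5346.4649 − 4524.9971 = 821.4678 million.

$821.5 million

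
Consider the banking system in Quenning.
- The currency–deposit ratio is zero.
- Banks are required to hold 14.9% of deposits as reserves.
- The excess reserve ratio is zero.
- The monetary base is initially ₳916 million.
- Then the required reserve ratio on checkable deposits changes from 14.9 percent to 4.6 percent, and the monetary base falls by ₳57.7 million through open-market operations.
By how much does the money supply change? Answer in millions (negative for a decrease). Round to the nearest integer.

₳12511 million

Before: m₁ = 1 / (0.149) ≈ 6.7114, MB₁ = 916, so M₁ = 6.7114 × 916 = 6147.6424 million.
After: m₂ = 1 / (0.046) ≈ 21.7391, MB₂ = 916 − 57.7 = 858.3, so M₂ = 21.7391 × 858.3 ≈ 18658.6695 million.
ΔM = M₂ − M₁ = 18658.6695 − 6147.6424 = 12511.0271 million.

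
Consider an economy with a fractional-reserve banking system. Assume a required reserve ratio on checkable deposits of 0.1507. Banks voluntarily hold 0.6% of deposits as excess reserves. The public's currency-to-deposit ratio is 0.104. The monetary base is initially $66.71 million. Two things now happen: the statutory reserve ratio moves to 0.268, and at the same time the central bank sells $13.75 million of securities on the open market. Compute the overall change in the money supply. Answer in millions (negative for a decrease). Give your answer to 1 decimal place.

Before: m₁ = (1 + 0.104) / (0.1507 + 0.006 + 0.104) ≈ 4.2348, MB₁ = 66.71, so M₁ = 4.2348 × 66.71 ≈ 282.5035 million.
After: m₂ = (1 + 0.104) / (0.268 + 0.006 + 0.104) ≈ 2.9206, MB₂ = 66.71 − 13.75 = 52.96, so M₂ = 2.9206 × 52.96 ≈ 154.675 million.
ΔM = M₂ − M₁ = 154.675 − 282.5035 = -127.8285 million.

-127.8 million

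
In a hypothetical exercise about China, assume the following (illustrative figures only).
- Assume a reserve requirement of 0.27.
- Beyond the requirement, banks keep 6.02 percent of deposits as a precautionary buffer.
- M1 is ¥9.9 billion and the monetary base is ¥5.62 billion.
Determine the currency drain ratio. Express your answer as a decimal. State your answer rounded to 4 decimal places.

Using m = M/MB = 9.9/5.62 ≈ 1.761566. From m = (1 + c)/(c + rr + e), rearranging gives 1 + c = m·(c + rr + e), so c·(1 − m) = m·(rr + e) − 1.
Hence c = [m·(rr + e) − 1]/(1 − m) = [1.761566 × (0.27 + 0.0602) − 1] / (1 − 1.761566) ≈ 0.549304.

0.5493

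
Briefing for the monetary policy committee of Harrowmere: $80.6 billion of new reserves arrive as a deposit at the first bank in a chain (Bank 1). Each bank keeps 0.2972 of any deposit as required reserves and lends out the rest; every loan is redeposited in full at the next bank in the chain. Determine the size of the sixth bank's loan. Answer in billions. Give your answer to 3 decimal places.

$9.712 billion

Each bank lends a fraction (1 − rr) = 0.7028 of the deposit it receives, so Bank 6 receives 80.6·0.7028^5 and lends 80.6·0.7028^6 ≈ 9.7124 billion.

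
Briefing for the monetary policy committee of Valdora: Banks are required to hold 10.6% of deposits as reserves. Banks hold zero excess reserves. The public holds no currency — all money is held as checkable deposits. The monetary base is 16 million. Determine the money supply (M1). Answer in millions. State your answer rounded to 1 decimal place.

150.9 million

With no currency drain or excess reserves, the money multiplier is m = 1/rr = 1/0.106 ≈ 9.4340.
Money supply M = m × MB = 9.4340 × 16 = 150.944 million.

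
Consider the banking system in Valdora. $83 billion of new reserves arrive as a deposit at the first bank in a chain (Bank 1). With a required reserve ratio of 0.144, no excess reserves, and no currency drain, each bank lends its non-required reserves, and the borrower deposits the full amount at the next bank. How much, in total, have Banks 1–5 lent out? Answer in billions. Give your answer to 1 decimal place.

$266.6 billion

Bank i lends (1 − rr)^i of the original deposit: Bank 1 lends 83·0.8560 = 71.0480, Bank 2 lends 83·0.8560² ≈ 60.8171, and so on.
Summing a geometric series: total = 83·[0.8560·(1 − 0.8560^5) / (1 − 0.8560)] ≈ 266.6332 billion.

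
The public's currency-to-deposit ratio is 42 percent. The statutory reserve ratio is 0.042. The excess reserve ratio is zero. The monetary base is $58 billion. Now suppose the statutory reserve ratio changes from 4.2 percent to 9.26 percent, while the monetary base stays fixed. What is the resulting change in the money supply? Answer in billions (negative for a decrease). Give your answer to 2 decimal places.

-17.60 billion

Initially m₁ = (1 + 0.42) / (0.042 + 0.42) ≈ 3.07359, so M₁ = 3.07359 × 58 ≈ 178.2682 billion.
After the change m₂ = (1 + 0.42) / (0.0926 + 0.42) ≈ 2.77019, so M₂ = 2.77019 × 58 ≈ 160.671 billion.
ΔM = M₂ − M₁ = 160.671 − 178.2682 = -17.5972 billion.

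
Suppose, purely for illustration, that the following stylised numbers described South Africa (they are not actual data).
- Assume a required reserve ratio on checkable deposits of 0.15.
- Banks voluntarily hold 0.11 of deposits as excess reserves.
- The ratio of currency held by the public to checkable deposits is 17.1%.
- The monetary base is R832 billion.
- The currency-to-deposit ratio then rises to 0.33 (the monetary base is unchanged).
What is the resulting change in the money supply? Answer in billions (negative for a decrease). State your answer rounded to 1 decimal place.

-385.0 billion

Initially m₁ = (1 + 0.171) / (0.15 + 0.11 + 0.171) ≈ 2.71694, so M₁ = 2.71694 × 832 ≈ 2260.4941 billion.
After the change m₂ = (1 + 0.33) / (0.15 + 0.11 + 0.33) ≈ 2.25424, so M₂ = 2.25424 × 832 ≈ 1875.5277 billion.
ΔM = M₂ − M₁ = 1875.5277 − 2260.4941 = -384.9664 billion.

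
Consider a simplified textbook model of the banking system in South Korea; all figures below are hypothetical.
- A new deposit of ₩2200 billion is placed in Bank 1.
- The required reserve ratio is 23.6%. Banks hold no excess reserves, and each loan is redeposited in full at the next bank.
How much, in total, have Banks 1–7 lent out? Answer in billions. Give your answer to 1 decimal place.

₩6040.0 billion

Bank i lends (1 − rr)^i of the original deposit: Bank 1 lends 2200·0.7640 = 1680.8000, Bank 2 lends 2200·0.7640² = 1284.1312, and so on.
Summing a geometric series: total = 2200·[0.7640·(1 − 0.7640^7) / (1 − 0.7640)] ≈ 6039.9584 billion.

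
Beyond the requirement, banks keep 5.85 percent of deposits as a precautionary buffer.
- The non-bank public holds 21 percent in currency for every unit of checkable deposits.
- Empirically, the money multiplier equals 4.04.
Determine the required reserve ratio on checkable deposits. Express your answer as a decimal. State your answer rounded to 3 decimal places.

Using m = 4.04. Since m = (1 + c)/(c + rr + e), the denominator satisfies c + rr + e = (1 + c)/m = (1 + 0.21) / 4.04 ≈ 0.299505.
With c = 0.21 and e = 0.0585, the required reserve ratio on checkable deposits is 0.299505 − 0.21 − 0.0585 = 0.031005.

0.031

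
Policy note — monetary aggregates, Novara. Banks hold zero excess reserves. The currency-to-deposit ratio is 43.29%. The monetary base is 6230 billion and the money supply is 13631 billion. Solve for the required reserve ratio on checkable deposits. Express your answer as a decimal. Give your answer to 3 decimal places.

0.222

Using m = M/MB = 13631/6230 ≈ 2.187961. Since m = (1 + c)/(c + rr + e), the denominator satisfies c + rr + e = (1 + c)/m = (1 + 0.4329) / 2.187961 ≈ 0.654902.
With c = 0.4329 and e = 0, the required reserve ratio on checkable deposits is 0.654902 − 0.4329 − 0 = 0.222002.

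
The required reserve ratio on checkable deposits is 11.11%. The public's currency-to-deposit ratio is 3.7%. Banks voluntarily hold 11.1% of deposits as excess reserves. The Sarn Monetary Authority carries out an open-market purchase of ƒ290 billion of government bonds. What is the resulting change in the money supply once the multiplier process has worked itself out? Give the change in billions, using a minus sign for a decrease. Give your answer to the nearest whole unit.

The money multiplier is m = (1 + c) / (rr + e + c) = (1 + 0.037) / (0.1111 + 0.111 + 0.037) ≈ 4.0023.
The purchase adds 290 billion of base, so ΔM = m × ΔMB = 4.0023 × (+290) = 1160.667 billion.

ƒ1161 billion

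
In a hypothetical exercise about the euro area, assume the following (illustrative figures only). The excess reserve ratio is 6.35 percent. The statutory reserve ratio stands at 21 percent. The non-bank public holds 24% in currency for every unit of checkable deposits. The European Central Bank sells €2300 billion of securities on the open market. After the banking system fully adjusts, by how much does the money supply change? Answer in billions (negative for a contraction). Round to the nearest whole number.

The money multiplier is m = (1 + c) / (rr + e + c) = (1 + 0.24) / (0.21 + 0.0635 + 0.24) ≈ 2.41480.
The sale removes 2300 billion of base, so ΔM = m × ΔMB = 2.41480 × (−2300) = -5554.04 billion.

-5554 billion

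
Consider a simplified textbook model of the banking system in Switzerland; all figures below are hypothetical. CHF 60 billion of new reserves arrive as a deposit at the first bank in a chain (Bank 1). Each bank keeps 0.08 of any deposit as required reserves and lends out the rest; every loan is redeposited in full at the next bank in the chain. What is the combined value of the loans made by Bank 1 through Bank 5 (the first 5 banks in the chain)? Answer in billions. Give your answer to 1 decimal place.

Bank i lends (1 − rr)^i of the original deposit: Bank 1 lends 60·0.9200 = 55.2000, Bank 2 lends 60·0.9200² = 50.7840, and so on.
Summing a geometric series: total = 60·[0.9200·(1 − 0.9200^5) / (1 − 0.9200)] ≈ 235.2337 billion.

CHF 235.2 billion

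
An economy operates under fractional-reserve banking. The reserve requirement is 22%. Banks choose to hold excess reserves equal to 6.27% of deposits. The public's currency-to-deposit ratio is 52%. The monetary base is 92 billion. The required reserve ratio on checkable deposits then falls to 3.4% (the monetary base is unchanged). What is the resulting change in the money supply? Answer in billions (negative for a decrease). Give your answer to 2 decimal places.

Initially m₁ = (1 + 0.52) / (0.22 + 0.0627 + 0.52) ≈ 1.89361, so M₁ = 1.89361 × 92 ≈ 174.2121 billion.
After the change m₂ = (1 + 0.52) / (0.034 + 0.0627 + 0.52) ≈ 2.46473, so M₂ = 2.46473 × 92 ≈ 226.7552 billion.
ΔM = M₂ − M₁ = 226.7552 − 174.2121 = 52.5431 billion.

52.54 billion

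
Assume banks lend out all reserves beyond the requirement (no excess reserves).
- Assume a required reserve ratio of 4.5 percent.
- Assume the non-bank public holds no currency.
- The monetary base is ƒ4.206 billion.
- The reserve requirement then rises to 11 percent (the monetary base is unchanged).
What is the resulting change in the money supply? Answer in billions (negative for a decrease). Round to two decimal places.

-55.23 billion

Initially m₁ = 1 / (0.045) ≈ 22.2222, so M₁ = 22.2222 × 4.206 ≈ 93.4666 billion.
After the change m₂ = 1 / (0.11) ≈ 9.0909, so M₂ = 9.0909 × 4.206 ≈ 38.2363 billion.
ΔM = M₂ − M₁ = 38.2363 − 93.4666 = -55.2303 billion.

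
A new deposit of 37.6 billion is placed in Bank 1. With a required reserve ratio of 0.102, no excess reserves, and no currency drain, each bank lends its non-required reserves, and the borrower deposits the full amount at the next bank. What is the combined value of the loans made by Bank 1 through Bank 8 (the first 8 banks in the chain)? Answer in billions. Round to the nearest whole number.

Bank i lends (1 − rr)^i of the original deposit: Bank 1 lends 37.6·0.8980 = 33.7648, Bank 2 lends 37.6·0.8980² ≈ 30.3208, and so on.
Summing a geometric series: total = 37.6·[0.8980·(1 − 0.8980^8) / (1 − 0.8980)] ≈ 191.0446 billion.

191 billion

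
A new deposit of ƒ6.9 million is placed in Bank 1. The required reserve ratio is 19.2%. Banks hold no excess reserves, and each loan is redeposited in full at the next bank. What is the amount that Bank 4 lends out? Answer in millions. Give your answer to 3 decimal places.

ƒ2.941 million

Each bank lends a fraction (1 − rr) = 0.8080 of the deposit it receives, so Bank 4 receives 6.9·0.8080^3 and lends 6.9·0.8080^4 ≈ 2.9410 million.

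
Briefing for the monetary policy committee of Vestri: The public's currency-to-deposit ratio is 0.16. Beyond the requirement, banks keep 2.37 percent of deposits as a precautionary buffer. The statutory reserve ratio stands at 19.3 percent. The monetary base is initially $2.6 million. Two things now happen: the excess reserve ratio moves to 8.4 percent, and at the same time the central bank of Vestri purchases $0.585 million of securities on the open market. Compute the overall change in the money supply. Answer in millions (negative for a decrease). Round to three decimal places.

Before: m₁ = (1 + 0.16) / (0.193 + 0.0237 + 0.16) ≈ 3.07937, MB₁ = 2.6, so M₁ = 3.07937 × 2.6 ≈ 8.0064 million.
After: m₂ = (1 + 0.16) / (0.193 + 0.084 + 0.16) ≈ 2.65446, MB₂ = 2.6 + 0.585 = 3.185, so M₂ = 2.65446 × 3.185 ≈ 8.4545 million.
ΔM = M₂ − M₁ = 8.4545 − 8.0064 = 0.4481 million.

$0.448 million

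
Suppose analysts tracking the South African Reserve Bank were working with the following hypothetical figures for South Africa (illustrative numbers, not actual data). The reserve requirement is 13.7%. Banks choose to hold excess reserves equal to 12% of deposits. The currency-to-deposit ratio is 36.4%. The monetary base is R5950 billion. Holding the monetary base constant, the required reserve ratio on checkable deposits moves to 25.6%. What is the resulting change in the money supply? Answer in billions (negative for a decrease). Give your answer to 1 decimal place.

-2101.6 billion

Initially m₁ = (1 + 0.364) / (0.137 + 0.12 + 0.364) ≈ 2.196457, so M₁ = 2.196457 × 5950 ≈ 13068.9191 billion.
After the change m₂ = (1 + 0.364) / (0.256 + 0.12 + 0.364) ≈ 1.843243, so M₂ = 1.843243 × 5950 ≈ 10967.2959 billion.
ΔM = M₂ − M₁ = 10967.2959 − 13068.9191 = -2101.6232 billion.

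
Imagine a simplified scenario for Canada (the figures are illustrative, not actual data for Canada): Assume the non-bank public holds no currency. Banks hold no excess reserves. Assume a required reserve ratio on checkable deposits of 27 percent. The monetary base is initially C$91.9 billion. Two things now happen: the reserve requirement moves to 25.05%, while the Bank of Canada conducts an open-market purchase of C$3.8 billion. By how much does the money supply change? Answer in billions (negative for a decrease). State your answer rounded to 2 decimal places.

Before: m₁ = 1 / (0.27) ≈ 3.70370, MB₁ = 91.9, so M₁ = 3.70370 × 91.9 ≈ 340.37 billion.
After: m₂ = 1 / (0.2505) ≈ 3.99202, MB₂ = 91.9 + 3.8 = 95.7, so M₂ = 3.99202 × 95.7 ≈ 382.0363 billion.
ΔM = M₂ − M₁ = 382.0363 − 340.37 = 41.6663 billion.

C$41.67 billion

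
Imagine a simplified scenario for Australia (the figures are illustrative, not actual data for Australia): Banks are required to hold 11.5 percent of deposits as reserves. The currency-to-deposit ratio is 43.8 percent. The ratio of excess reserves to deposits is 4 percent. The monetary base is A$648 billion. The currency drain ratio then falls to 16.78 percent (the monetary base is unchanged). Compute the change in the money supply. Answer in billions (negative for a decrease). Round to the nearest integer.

Initially m₁ = (1 + 0.438) / (0.115 + 0.04 + 0.438) ≈ 2.4250, so M₁ = 2.4250 × 648 = 1571.4 billion.
After the change m₂ = (1 + 0.1678) / (0.115 + 0.04 + 0.1678) ≈ 3.6177, so M₂ = 3.6177 × 648 = 2344.2696 billion.
ΔM = M₂ − M₁ = 2344.2696 − 1571.4 = 772.8696 billion.

A$773 billion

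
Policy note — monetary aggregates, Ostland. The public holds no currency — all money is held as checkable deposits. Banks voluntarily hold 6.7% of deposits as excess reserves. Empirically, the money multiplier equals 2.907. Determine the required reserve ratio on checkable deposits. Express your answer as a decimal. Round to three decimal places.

0.277

Using m = 2.907. Since m = (1 + c)/(c + rr + e), the denominator satisfies c + rr + e = (1 + c)/m = (1 + 0) / 2.907 ≈ 0.343997.
With c = 0 and e = 0.067, the required reserve ratio on checkable deposits is 0.343997 − 0 − 0.067 = 0.276997.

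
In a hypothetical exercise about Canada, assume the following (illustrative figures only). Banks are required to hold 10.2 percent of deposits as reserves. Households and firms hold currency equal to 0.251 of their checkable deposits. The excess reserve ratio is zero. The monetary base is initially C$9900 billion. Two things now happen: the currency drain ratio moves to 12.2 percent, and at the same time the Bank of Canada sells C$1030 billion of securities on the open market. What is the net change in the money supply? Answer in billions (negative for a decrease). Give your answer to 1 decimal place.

Before: m₁ = (1 + 0.251) / (0.102 + 0.251) ≈ 3.543909, MB₁ = 9900, so M₁ = 3.543909 × 9900 = 35084.6991 billion.
After: m₂ = (1 + 0.122) / (0.102 + 0.122) ≈ 5.008929, MB₂ = 9900 − 1030 = 8870, so M₂ = 5.008929 × 8870 ≈ 44429.2002 billion.
ΔM = M₂ − M₁ = 44429.2002 − 35084.6991 = 9344.5011 billion.

C$9344.5 billion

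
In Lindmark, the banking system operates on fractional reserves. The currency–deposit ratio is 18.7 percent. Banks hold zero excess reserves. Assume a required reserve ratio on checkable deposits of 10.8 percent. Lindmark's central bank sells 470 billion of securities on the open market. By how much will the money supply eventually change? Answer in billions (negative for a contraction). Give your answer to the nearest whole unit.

-1891 billion

The money multiplier is m = (1 + c) / (rr + c) = (1 + 0.187) / (0.108 + 0.187) ≈ 4.0237.
The sale removes 470 billion of base, so ΔM = m × ΔMB = 4.0237 × (−470) = -1891.139 billion.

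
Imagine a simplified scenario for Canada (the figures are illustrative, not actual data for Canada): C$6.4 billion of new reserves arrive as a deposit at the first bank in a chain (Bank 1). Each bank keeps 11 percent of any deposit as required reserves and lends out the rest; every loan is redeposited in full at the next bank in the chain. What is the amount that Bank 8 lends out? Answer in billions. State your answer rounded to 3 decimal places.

C$2.519 billion

Each bank lends a fraction (1 − rr) = 0.8900 of the deposit it receives, so Bank 8 receives 6.4·0.8900^7 and lends 6.4·0.8900^8 ≈ 2.5194 billion.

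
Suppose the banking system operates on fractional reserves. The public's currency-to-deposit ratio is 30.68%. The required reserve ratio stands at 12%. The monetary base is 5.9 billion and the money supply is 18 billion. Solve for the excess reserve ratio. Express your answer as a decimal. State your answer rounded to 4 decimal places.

0.0015

Using m = M/MB = 18/5.9 ≈ 3.050847. Since m = (1 + c)/(c + rr + e), the denominator satisfies c + rr + e = (1 + c)/m = (1 + 0.3068) / 3.050847 ≈ 0.428340.
With c = 0.3068 and rr = 0.12, the excess reserve ratio is 0.428340 − 0.3068 − 0.12 = 0.00154.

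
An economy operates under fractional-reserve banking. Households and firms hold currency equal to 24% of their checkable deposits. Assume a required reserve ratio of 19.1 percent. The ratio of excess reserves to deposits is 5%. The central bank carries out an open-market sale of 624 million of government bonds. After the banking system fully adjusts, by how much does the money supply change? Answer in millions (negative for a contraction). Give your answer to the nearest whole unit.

-1609 million

The money multiplier is m = (1 + c) / (rr + e + c) = (1 + 0.24) / (0.191 + 0.05 + 0.24) ≈ 2.5780.
The sale removes 624 million of base, so ΔM = m × ΔMB = 2.5780 × (−624) = -1608.672 million.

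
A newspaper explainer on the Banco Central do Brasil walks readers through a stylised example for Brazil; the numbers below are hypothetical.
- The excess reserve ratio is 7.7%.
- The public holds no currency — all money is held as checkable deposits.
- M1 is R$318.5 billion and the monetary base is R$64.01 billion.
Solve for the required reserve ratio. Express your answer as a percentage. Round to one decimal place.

12.4%

Using m = M/MB = 318.5/64.01 ≈ 4.975785. Since m = (1 + c)/(c + rr + e), the denominator satisfies c + rr + e = (1 + c)/m = (1 + 0) / 4.975785 ≈ 0.200973.
With c = 0 and e = 0.077, the required reserve ratio is 0.200973 − 0 − 0.077 = 0.123973.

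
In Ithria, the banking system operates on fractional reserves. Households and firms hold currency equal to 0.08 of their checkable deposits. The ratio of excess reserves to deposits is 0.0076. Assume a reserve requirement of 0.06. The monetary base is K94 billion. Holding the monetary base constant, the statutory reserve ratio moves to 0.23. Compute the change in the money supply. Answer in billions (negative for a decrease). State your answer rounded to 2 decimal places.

-368.16 billion

Initially m₁ = (1 + 0.08) / (0.06 + 0.0076 + 0.08) ≈ 7.31707, so M₁ = 7.31707 × 94 ≈ 687.8046 billion.
After the change m₂ = (1 + 0.08) / (0.23 + 0.0076 + 0.08) ≈ 3.40050, so M₂ = 3.40050 × 94 = 319.647 billion.
ΔM = M₂ − M₁ = 319.647 − 687.8046 = -368.1576 billion.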